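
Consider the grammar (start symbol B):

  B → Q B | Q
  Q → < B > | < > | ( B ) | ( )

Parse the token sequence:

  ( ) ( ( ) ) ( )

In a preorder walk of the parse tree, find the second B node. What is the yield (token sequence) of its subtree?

[B [Q ( )] [B [Q ( [B [Q ( )]] )] [B [Q ( )]]]]

( ( ) ) ( )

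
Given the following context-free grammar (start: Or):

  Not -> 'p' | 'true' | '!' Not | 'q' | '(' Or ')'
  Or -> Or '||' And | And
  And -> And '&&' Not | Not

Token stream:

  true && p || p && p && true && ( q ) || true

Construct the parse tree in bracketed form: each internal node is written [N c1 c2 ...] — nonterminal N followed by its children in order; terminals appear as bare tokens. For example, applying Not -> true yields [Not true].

[Or [Or [Or [And [And [Not true]] && [Not p]]] || [And [And [And [And [Not p]] && [Not p]] && [Not true]] && [Not ( [Or [And [Not q]]] )]]] || [And [Not true]]]

Or
Or || And
Or || And || And
And || And || And
And && Not || And || And
Not && Not || And || And
true && Not || And || And
true && p || And || And
true && p || And && Not || And
true && p || And && Not && Not || And
true && p || And && Not && Not && Not || And
true && p || Not && Not && Not && Not || And
true && p || p && Not && Not && Not || And
true && p || p && p && Not && Not || And
true && p || p && p && true && Not || And
true && p || p && p && true && ( Or ) || And
true && p || p && p && true && ( And ) || And
true && p || p && p && true && ( Not ) || And
true && p || p && p && true && ( q ) || And
true && p || p && p && true && ( q ) || Not
true && p || p && p && true && ( q ) || true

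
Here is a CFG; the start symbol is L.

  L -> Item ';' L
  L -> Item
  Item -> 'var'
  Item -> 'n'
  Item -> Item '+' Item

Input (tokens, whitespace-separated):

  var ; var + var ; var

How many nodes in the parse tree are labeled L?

[L [Item var] ; [L [Item [Item var] + [Item var]] ; [L [Item var]]]]

3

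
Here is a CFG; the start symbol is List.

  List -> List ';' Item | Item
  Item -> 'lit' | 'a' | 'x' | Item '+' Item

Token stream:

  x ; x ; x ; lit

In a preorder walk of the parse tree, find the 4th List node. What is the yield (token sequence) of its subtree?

[List [List [List [List [Item x]] ; [Item x]] ; [Item x]] ; [Item lit]]

x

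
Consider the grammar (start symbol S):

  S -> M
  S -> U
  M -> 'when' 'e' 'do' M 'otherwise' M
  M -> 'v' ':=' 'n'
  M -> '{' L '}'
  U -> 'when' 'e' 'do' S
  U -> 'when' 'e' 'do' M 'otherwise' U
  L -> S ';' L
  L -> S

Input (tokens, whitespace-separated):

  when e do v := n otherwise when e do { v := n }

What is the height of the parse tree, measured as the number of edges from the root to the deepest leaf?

[S [U when e do [M v := n] otherwise [U when e do [S [M { [L [S [M v := n]]] }]]]]]

8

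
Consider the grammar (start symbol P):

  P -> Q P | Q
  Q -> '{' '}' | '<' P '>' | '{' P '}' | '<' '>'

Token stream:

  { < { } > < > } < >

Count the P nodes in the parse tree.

5

[P [Q { [P [Q < [P [Q { }]] >] [P [Q < >]]] }] [P [Q < >]]]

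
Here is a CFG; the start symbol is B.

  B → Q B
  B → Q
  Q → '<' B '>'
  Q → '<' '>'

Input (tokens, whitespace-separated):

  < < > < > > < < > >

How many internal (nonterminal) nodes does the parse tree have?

[B [Q < [B [Q < >] [B [Q < >]]] >] [B [Q < [B [Q < >]] >]]]

10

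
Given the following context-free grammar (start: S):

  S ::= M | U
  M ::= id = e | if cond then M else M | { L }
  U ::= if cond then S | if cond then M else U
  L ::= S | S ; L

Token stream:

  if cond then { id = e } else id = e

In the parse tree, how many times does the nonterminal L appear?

1

[S [M if cond then [M { [L [S [M id = e]]] }] else [M id = e]]]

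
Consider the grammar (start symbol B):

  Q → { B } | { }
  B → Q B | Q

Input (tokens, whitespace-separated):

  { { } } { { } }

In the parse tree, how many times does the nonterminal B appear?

[B [Q { [B [Q { }]] }] [B [Q { [B [Q { }]] }]]]

4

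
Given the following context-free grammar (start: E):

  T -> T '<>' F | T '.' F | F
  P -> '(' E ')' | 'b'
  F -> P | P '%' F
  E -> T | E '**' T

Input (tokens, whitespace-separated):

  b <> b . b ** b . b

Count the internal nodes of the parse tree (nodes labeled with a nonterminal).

[E [E [T [T [T [F [P b]]] <> [F [P b]]] . [F [P b]]]] ** [T [T [F [P b]]] . [F [P b]]]]

17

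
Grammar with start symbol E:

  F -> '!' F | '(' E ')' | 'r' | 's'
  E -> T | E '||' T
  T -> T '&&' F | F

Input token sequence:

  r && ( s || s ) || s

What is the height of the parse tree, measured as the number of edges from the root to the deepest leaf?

8

[E [E [T [T [F r]] && [F ( [E [E [T [F s]]] || [T [F s]]] )]]] || [T [F s]]]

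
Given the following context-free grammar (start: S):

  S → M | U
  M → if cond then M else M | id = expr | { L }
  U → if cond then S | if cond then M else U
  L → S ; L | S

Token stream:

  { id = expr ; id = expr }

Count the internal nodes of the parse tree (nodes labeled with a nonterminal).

8

[S [M { [L [S [M id = expr]] ; [L [S [M id = expr]]]] }]]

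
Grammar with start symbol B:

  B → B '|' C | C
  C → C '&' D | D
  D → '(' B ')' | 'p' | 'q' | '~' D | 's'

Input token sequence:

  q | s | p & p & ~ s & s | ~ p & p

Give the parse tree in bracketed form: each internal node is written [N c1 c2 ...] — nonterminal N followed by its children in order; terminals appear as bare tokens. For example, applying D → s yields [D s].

B
B | C
B | C | C
B | C | C | C
C | C | C | C
D | C | C | C
q | C | C | C
q | D | C | C
q | s | C | C
q | s | C & D | C
q | s | C & D & D | C
q | s | C & D & D & D | C
q | s | D & D & D & D | C
q | s | p & D & D & D | C
q | s | p & p & D & D | C
q | s | p & p & ~ D & D | C
q | s | p & p & ~ s & D | C
q | s | p & p & ~ s & s | C
q | s | p & p & ~ s & s | C & D
q | s | p & p & ~ s & s | D & D
q | s | p & p & ~ s & s | ~ D & D
q | s | p & p & ~ s & s | ~ p & D
q | s | p & p & ~ s & s | ~ p & p

[B [B [B [B [C [D q]]] | [C [D s]]] | [C [C [C [C [D p]] & [D p]] & [D ~ [D s]]] & [D s]]] | [C [C [D ~ [D p]]] & [D p]]]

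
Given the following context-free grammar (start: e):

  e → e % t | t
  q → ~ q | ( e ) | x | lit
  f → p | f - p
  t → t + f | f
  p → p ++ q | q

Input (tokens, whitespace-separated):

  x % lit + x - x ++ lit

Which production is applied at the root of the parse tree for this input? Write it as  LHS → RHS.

[e [e [t [f [p [q x]]]]] % [t [t [f [p [q lit]]]] + [f [f [p [q x]]] - [p [p [q x]] ++ [q lit]]]]]

e → e % t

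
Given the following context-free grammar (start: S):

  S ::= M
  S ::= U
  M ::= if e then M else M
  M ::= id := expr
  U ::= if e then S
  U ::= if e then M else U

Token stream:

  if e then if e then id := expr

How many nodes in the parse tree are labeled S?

[S [U if e then [S [U if e then [S [M id := expr]]]]]]

3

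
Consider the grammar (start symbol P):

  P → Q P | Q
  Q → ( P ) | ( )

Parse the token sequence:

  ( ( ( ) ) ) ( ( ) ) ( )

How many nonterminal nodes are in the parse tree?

12

[P [Q ( [P [Q ( [P [Q ( )]] )]] )] [P [Q ( [P [Q ( )]] )] [P [Q ( )]]]]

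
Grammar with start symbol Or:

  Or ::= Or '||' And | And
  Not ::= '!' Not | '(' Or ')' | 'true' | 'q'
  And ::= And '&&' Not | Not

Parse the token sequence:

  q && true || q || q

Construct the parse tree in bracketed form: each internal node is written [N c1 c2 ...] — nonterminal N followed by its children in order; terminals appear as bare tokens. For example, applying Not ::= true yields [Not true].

Or
Or || And
Or || And || And
And || And || And
And && Not || And || And
Not && Not || And || And
q && Not || And || And
q && true || And || And
q && true || Not || And
q && true || q || And
q && true || q || Not
q && true || q || q

[Or [Or [Or [And [And [Not q]] && [Not true]]] || [And [Not q]]] || [And [Not q]]]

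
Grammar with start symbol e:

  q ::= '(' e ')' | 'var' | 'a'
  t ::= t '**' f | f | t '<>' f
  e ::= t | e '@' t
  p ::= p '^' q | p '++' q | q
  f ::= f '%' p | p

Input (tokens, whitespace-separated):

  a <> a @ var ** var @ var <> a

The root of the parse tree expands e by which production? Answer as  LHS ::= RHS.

e ::= e '@' t

[e [e [e [t [t [f [p [q a]]]] <> [f [p [q a]]]]] @ [t [t [f [p [q var]]]] ** [f [p [q var]]]]] @ [t [t [f [p [q var]]]] <> [f [p [q a]]]]]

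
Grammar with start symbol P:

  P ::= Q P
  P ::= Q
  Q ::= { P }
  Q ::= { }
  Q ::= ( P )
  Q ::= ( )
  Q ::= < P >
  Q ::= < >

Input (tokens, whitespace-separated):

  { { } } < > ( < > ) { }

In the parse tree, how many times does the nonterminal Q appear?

6

[P [Q { [P [Q { }]] }] [P [Q < >] [P [Q ( [P [Q < >]] )] [P [Q { }]]]]]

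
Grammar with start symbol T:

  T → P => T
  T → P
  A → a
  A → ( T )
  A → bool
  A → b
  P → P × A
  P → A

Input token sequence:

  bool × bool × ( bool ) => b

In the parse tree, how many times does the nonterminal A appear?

[T [P [P [P [A bool]] × [A bool]] × [A ( [T [P [A bool]]] )]] => [T [P [A b]]]]

5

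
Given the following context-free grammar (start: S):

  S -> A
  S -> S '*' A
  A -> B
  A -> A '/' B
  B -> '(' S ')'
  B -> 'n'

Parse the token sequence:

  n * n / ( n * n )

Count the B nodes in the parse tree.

5

[S [S [A [B n]]] * [A [A [B n]] / [B ( [S [S [A [B n]]] * [A [B n]]] )]]]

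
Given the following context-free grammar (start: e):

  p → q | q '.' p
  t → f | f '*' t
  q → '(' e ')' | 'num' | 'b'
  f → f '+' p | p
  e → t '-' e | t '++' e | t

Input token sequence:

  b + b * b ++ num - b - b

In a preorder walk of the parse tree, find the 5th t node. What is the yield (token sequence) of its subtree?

b

[e [t [f [f [p [q b]]] + [p [q b]]] * [t [f [p [q b]]]]] ++ [e [t [f [p [q num]]]] - [e [t [f [p [q b]]]] - [e [t [f [p [q b]]]]]]]]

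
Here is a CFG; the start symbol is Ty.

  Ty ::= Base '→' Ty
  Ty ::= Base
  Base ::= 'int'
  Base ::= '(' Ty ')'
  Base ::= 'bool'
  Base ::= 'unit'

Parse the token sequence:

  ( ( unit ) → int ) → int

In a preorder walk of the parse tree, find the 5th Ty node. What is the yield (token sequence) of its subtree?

[Ty [Base ( [Ty [Base ( [Ty [Base unit]] )] → [Ty [Base int]]] )] → [Ty [Base int]]]

int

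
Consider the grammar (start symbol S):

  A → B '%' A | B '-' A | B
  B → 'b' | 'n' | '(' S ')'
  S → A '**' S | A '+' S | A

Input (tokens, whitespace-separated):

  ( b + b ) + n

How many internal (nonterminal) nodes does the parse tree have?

[S [A [B ( [S [A [B b]] + [S [A [B b]]]] )]] + [S [A [B n]]]]

12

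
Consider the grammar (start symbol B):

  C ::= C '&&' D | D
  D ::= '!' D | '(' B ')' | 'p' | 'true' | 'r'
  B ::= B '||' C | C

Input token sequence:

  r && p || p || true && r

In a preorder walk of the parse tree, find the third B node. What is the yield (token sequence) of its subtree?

r && p

[B [B [B [C [C [D r]] && [D p]]] || [C [D p]]] || [C [C [D true]] && [D r]]]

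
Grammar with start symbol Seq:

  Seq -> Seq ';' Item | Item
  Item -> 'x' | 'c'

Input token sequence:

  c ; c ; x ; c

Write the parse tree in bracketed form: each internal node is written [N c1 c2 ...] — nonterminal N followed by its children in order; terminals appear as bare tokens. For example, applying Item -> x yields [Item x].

[Seq [Seq [Seq [Seq [Item c]] ; [Item c]] ; [Item x]] ; [Item c]]

Seq
Seq ; Item
Seq ; Item ; Item
Seq ; Item ; Item ; Item
Item ; Item ; Item ; Item
c ; Item ; Item ; Item
c ; c ; Item ; Item
c ; c ; x ; Item
c ; c ; x ; c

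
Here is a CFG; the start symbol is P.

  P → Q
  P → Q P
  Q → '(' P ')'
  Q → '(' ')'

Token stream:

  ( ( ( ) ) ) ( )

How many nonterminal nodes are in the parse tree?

8

[P [Q ( [P [Q ( [P [Q ( )]] )]] )] [P [Q ( )]]]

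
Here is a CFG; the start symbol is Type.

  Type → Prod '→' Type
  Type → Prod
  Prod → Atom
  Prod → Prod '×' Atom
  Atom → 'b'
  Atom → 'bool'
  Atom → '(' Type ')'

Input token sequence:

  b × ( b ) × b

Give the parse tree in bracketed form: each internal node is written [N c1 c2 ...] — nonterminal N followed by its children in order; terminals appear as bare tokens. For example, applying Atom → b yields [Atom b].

[Type [Prod [Prod [Prod [Atom b]] × [Atom ( [Type [Prod [Atom b]]] )]] × [Atom b]]]

Type
Prod
Prod × Atom
Prod × Atom × Atom
Atom × Atom × Atom
b × Atom × Atom
b × ( Type ) × Atom
b × ( Prod ) × Atom
b × ( Atom ) × Atom
b × ( b ) × Atom
b × ( b ) × b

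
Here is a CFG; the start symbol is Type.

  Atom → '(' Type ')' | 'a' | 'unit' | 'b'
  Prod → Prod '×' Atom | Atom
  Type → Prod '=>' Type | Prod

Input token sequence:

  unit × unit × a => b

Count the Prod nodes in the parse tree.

[Type [Prod [Prod [Prod [Atom unit]] × [Atom unit]] × [Atom a]] => [Type [Prod [Atom b]]]]

4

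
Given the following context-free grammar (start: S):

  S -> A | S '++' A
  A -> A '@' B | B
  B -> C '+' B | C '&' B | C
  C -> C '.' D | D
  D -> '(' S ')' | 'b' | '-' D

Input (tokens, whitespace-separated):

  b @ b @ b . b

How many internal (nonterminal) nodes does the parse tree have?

15

[S [A [A [A [B [C [D b]]]] @ [B [C [D b]]]] @ [B [C [C [D b]] . [D b]]]]]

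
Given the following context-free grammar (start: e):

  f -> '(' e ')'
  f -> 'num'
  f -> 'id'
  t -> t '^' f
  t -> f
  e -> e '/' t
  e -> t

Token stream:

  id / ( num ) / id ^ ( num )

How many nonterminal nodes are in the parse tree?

17

[e [e [e [t [f id]]] / [t [f ( [e [t [f num]]] )]]] / [t [t [f id]] ^ [f ( [e [t [f num]]] )]]]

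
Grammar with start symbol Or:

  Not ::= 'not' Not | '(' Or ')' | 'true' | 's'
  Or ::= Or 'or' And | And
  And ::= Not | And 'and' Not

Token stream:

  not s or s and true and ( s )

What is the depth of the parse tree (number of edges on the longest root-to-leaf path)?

[Or [Or [And [Not not [Not s]]]] or [And [And [And [Not s]] and [Not true]] and [Not ( [Or [And [Not s]]] )]]]

6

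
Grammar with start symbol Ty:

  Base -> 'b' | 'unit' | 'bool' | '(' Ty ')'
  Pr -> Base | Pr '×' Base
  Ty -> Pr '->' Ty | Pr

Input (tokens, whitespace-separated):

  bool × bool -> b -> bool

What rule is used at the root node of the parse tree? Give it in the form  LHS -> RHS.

[Ty [Pr [Pr [Base bool]] × [Base bool]] -> [Ty [Pr [Base b]] -> [Ty [Pr [Base bool]]]]]

Ty -> Pr '->' Ty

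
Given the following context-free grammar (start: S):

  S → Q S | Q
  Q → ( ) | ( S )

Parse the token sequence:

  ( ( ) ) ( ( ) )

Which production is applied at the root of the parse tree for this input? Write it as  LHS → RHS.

[S [Q ( [S [Q ( )]] )] [S [Q ( [S [Q ( )]] )]]]

S → Q S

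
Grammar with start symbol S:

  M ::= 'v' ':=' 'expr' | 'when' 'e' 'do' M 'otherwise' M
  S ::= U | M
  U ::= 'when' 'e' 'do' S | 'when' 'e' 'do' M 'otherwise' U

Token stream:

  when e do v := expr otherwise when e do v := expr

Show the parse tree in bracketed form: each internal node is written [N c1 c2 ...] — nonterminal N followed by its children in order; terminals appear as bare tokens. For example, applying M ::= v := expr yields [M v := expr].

S
U
when e do M otherwise U
when e do v := expr otherwise U
when e do v := expr otherwise when e do S
when e do v := expr otherwise when e do M
when e do v := expr otherwise when e do v := expr

[S [U when e do [M v := expr] otherwise [U when e do [S [M v := expr]]]]]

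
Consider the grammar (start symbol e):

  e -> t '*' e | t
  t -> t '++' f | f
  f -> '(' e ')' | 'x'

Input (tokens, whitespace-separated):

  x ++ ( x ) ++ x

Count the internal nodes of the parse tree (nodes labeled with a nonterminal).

10

[e [t [t [t [f x]] ++ [f ( [e [t [f x]]] )]] ++ [f x]]]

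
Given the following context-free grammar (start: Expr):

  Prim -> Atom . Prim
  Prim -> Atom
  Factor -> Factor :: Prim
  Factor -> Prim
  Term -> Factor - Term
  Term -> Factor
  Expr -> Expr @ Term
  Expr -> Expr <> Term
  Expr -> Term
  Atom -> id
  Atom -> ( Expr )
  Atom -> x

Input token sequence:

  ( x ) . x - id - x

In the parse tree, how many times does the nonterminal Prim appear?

5

[Expr [Term [Factor [Prim [Atom ( [Expr [Term [Factor [Prim [Atom x]]]]] )] . [Prim [Atom x]]]] - [Term [Factor [Prim [Atom id]]] - [Term [Factor [Prim [Atom x]]]]]]]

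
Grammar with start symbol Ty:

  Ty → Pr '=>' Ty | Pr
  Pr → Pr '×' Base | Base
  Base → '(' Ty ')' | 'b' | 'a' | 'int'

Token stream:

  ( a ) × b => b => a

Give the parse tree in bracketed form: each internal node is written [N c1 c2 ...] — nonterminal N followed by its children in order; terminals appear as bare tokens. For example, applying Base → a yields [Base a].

Ty
Pr => Ty
Pr × Base => Ty
Base × Base => Ty
( Ty ) × Base => Ty
( Pr ) × Base => Ty
( Base ) × Base => Ty
( a ) × Base => Ty
( a ) × b => Ty
( a ) × b => Pr => Ty
( a ) × b => Base => Ty
( a ) × b => b => Ty
( a ) × b => b => Pr
( a ) × b => b => Base
( a ) × b => b => a

[Ty [Pr [Pr [Base ( [Ty [Pr [Base a]]] )]] × [Base b]] => [Ty [Pr [Base b]] => [Ty [Pr [Base a]]]]]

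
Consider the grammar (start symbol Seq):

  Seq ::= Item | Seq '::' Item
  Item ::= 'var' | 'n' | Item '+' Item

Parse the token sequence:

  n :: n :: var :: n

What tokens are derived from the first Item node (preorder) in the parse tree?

n

[Seq [Seq [Seq [Seq [Item n]] :: [Item n]] :: [Item var]] :: [Item n]]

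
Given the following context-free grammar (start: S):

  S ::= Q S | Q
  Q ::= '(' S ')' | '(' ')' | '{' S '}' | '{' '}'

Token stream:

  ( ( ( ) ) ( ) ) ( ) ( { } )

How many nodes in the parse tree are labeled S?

7

[S [Q ( [S [Q ( [S [Q ( )]] )] [S [Q ( )]]] )] [S [Q ( )] [S [Q ( [S [Q { }]] )]]]]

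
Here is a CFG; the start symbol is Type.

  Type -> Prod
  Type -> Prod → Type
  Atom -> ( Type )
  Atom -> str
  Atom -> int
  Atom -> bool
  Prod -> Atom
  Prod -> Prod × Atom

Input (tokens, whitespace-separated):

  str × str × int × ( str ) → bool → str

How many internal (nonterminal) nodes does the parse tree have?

[Type [Prod [Prod [Prod [Prod [Atom str]] × [Atom str]] × [Atom int]] × [Atom ( [Type [Prod [Atom str]]] )]] → [Type [Prod [Atom bool]] → [Type [Prod [Atom str]]]]]

18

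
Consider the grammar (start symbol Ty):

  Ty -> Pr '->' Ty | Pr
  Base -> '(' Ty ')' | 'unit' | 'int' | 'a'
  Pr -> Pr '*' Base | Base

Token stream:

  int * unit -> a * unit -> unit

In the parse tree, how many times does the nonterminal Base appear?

[Ty [Pr [Pr [Base int]] * [Base unit]] -> [Ty [Pr [Pr [Base a]] * [Base unit]] -> [Ty [Pr [Base unit]]]]]

5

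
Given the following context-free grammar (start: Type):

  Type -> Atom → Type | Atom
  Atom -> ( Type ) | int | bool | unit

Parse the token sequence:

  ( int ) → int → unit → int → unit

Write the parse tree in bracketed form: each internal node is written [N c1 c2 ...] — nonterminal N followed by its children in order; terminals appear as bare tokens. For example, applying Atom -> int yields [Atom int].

Type
Atom → Type
( Type ) → Type
( Atom ) → Type
( int ) → Type
( int ) → Atom → Type
( int ) → int → Type
( int ) → int → Atom → Type
( int ) → int → unit → Type
( int ) → int → unit → Atom → Type
( int ) → int → unit → int → Type
( int ) → int → unit → int → Atom
( int ) → int → unit → int → unit

[Type [Atom ( [Type [Atom int]] )] → [Type [Atom int] → [Type [Atom unit] → [Type [Atom int] → [Type [Atom unit]]]]]]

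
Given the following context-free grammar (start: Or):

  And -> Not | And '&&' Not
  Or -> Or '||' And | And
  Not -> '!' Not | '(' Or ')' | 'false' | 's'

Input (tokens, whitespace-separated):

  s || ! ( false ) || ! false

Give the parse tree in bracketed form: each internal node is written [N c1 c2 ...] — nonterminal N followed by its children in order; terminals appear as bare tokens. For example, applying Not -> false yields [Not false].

Or
Or || And
Or || And || And
And || And || And
Not || And || And
s || And || And
s || Not || And
s || ! Not || And
s || ! ( Or ) || And
s || ! ( And ) || And
s || ! ( Not ) || And
s || ! ( false ) || And
s || ! ( false ) || Not
s || ! ( false ) || ! Not
s || ! ( false ) || ! false

[Or [Or [Or [And [Not s]]] || [And [Not ! [Not ( [Or [And [Not false]]] )]]]] || [And [Not ! [Not false]]]]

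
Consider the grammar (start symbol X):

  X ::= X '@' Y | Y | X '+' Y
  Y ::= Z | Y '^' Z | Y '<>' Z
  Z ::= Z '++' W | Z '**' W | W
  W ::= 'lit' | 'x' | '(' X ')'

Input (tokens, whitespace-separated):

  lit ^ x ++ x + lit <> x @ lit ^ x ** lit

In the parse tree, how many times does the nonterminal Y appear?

6

[X [X [X [Y [Y [Z [W lit]]] ^ [Z [Z [W x]] ++ [W x]]]] + [Y [Y [Z [W lit]]] <> [Z [W x]]]] @ [Y [Y [Z [W lit]]] ^ [Z [Z [W x]] ** [W lit]]]]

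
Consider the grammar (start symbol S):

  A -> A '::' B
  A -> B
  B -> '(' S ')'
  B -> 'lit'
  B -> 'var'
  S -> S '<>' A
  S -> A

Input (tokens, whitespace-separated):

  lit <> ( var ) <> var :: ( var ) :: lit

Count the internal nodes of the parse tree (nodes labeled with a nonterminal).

[S [S [S [A [B lit]]] <> [A [B ( [S [A [B var]]] )]]] <> [A [A [A [B var]] :: [B ( [S [A [B var]]] )]] :: [B lit]]]

19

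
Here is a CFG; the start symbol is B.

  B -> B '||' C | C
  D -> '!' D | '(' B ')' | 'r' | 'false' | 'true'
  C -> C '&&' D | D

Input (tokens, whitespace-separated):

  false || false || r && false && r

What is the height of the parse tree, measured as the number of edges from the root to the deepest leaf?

5

[B [B [B [C [D false]]] || [C [D false]]] || [C [C [C [D r]] && [D false]] && [D r]]]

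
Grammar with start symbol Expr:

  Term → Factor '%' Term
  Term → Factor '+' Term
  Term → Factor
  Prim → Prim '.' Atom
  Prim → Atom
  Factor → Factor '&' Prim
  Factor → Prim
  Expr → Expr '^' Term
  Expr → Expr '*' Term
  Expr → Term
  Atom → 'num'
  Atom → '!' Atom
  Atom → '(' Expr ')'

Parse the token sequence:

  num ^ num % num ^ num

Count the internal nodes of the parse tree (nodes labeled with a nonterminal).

19

[Expr [Expr [Expr [Term [Factor [Prim [Atom num]]]]] ^ [Term [Factor [Prim [Atom num]]] % [Term [Factor [Prim [Atom num]]]]]] ^ [Term [Factor [Prim [Atom num]]]]]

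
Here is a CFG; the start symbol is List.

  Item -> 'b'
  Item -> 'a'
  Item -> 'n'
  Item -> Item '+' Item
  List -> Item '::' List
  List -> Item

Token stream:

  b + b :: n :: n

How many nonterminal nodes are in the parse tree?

[List [Item [Item b] + [Item b]] :: [List [Item n] :: [List [Item n]]]]

8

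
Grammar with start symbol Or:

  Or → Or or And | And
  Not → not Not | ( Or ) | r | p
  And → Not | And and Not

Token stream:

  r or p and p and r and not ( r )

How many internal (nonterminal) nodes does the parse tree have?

16

[Or [Or [And [Not r]]] or [And [And [And [And [Not p]] and [Not p]] and [Not r]] and [Not not [Not ( [Or [And [Not r]]] )]]]]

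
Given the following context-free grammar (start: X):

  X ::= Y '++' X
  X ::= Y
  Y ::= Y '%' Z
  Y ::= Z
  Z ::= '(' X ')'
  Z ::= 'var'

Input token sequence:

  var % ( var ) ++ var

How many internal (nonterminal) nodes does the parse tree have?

[X [Y [Y [Z var]] % [Z ( [X [Y [Z var]]] )]] ++ [X [Y [Z var]]]]

11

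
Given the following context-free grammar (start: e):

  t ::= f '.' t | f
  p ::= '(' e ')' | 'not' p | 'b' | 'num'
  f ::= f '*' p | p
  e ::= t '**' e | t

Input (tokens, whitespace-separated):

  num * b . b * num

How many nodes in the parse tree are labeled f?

[e [t [f [f [p num]] * [p b]] . [t [f [f [p b]] * [p num]]]]]

4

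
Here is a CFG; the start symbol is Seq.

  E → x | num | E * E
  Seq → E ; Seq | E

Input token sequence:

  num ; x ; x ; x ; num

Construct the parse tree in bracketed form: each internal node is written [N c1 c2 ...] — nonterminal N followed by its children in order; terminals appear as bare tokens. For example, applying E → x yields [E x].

[Seq [E num] ; [Seq [E x] ; [Seq [E x] ; [Seq [E x] ; [Seq [E num]]]]]]

Seq
E ; Seq
num ; Seq
num ; E ; Seq
num ; x ; Seq
num ; x ; E ; Seq
num ; x ; x ; Seq
num ; x ; x ; E ; Seq
num ; x ; x ; x ; Seq
num ; x ; x ; x ; E
num ; x ; x ; x ; num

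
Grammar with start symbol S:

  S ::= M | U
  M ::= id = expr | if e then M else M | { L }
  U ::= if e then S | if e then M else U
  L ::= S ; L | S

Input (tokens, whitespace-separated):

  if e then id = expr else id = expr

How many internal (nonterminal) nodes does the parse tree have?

4

[S [M if e then [M id = expr] else [M id = expr]]]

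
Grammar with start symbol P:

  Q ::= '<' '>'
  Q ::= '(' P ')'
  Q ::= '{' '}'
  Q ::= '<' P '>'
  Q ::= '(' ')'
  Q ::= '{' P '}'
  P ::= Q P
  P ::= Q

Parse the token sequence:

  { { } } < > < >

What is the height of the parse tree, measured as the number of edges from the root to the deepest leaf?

4

[P [Q { [P [Q { }]] }] [P [Q < >] [P [Q < >]]]]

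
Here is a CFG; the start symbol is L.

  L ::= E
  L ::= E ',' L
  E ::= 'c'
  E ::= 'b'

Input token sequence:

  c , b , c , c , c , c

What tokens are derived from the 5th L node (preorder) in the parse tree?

c , c

[L [E c] , [L [E b] , [L [E c] , [L [E c] , [L [E c] , [L [E c]]]]]]]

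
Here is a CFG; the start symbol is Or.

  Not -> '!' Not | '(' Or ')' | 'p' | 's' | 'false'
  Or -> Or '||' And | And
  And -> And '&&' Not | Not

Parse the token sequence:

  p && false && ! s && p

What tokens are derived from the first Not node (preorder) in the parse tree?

p

[Or [And [And [And [And [Not p]] && [Not false]] && [Not ! [Not s]]] && [Not p]]]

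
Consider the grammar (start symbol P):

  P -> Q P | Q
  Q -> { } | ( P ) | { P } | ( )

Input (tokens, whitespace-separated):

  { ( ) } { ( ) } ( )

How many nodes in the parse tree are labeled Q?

5

[P [Q { [P [Q ( )]] }] [P [Q { [P [Q ( )]] }] [P [Q ( )]]]]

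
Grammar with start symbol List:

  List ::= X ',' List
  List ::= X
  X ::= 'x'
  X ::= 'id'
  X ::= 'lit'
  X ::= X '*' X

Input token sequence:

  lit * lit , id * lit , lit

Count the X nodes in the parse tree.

7

[List [X [X lit] * [X lit]] , [List [X [X id] * [X lit]] , [List [X lit]]]]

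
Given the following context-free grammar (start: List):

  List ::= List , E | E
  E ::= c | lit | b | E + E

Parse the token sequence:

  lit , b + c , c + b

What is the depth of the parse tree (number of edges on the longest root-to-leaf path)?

[List [List [List [E lit]] , [E [E b] + [E c]]] , [E [E c] + [E b]]]

4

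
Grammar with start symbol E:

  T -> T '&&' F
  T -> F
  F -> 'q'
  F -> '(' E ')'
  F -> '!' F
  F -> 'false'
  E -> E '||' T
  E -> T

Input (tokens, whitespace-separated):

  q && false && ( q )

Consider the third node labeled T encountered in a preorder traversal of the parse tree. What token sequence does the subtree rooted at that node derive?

q

[E [T [T [T [F q]] && [F false]] && [F ( [E [T [F q]]] )]]]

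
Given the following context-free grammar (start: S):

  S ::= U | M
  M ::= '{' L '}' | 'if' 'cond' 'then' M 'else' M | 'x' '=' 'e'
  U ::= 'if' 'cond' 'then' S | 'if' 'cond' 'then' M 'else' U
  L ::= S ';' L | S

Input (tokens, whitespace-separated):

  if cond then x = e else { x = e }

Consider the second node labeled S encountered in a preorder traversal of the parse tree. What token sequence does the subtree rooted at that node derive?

[S [M if cond then [M x = e] else [M { [L [S [M x = e]]] }]]]

x = e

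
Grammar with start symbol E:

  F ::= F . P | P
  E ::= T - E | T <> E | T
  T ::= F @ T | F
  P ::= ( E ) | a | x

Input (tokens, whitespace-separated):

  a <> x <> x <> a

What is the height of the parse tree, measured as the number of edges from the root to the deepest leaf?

[E [T [F [P a]]] <> [E [T [F [P x]]] <> [E [T [F [P x]]] <> [E [T [F [P a]]]]]]]

7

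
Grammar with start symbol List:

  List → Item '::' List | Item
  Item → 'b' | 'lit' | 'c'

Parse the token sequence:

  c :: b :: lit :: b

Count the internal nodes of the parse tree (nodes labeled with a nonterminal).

[List [Item c] :: [List [Item b] :: [List [Item lit] :: [List [Item b]]]]]

8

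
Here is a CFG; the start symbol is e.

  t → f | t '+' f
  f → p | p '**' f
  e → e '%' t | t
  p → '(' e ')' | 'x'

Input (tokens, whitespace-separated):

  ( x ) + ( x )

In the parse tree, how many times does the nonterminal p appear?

4

[e [t [t [f [p ( [e [t [f [p x]]]] )]]] + [f [p ( [e [t [f [p x]]]] )]]]]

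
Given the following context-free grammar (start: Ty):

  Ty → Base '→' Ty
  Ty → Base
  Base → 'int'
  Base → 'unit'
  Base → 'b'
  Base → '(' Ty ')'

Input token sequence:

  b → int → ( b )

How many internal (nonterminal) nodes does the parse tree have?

8

[Ty [Base b] → [Ty [Base int] → [Ty [Base ( [Ty [Base b]] )]]]]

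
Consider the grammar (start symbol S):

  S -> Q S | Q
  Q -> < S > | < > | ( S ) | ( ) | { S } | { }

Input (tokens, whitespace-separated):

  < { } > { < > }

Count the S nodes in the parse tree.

[S [Q < [S [Q { }]] >] [S [Q { [S [Q < >]] }]]]

4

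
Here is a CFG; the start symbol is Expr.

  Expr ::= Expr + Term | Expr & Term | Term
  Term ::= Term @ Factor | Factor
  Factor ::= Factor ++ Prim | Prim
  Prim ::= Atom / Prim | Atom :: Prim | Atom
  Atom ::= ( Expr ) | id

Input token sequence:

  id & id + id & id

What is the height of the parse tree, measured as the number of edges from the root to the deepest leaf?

[Expr [Expr [Expr [Expr [Term [Factor [Prim [Atom id]]]]] & [Term [Factor [Prim [Atom id]]]]] + [Term [Factor [Prim [Atom id]]]]] & [Term [Factor [Prim [Atom id]]]]]

8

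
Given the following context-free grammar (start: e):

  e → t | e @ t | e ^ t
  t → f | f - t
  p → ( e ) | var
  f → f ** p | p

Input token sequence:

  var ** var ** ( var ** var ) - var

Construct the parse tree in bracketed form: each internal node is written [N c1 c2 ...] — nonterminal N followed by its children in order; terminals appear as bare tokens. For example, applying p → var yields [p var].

[e [t [f [f [f [p var]] ** [p var]] ** [p ( [e [t [f [f [p var]] ** [p var]]]] )]] - [t [f [p var]]]]]

e
t
f - t
f ** p - t
f ** p ** p - t
p ** p ** p - t
var ** p ** p - t
var ** var ** p - t
var ** var ** ( e ) - t
var ** var ** ( t ) - t
var ** var ** ( f ) - t
var ** var ** ( f ** p ) - t
var ** var ** ( p ** p ) - t
var ** var ** ( var ** p ) - t
var ** var ** ( var ** var ) - t
var ** var ** ( var ** var ) - f
var ** var ** ( var ** var ) - p
var ** var ** ( var ** var ) - var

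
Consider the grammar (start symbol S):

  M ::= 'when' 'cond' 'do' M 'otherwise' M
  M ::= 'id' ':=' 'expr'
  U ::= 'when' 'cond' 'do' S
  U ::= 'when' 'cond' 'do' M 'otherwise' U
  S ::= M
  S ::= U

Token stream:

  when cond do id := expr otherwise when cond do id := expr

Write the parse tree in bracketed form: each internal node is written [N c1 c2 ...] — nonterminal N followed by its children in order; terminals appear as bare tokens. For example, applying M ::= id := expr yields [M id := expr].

[S [U when cond do [M id := expr] otherwise [U when cond do [S [M id := expr]]]]]

S
U
when cond do M otherwise U
when cond do id := expr otherwise U
when cond do id := expr otherwise when cond do S
when cond do id := expr otherwise when cond do M
when cond do id := expr otherwise when cond do id := expr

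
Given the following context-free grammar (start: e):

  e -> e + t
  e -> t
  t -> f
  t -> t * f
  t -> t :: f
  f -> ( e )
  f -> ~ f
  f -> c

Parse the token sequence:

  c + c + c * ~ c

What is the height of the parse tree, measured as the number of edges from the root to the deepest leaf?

[e [e [e [t [f c]]] + [t [f c]]] + [t [t [f c]] * [f ~ [f c]]]]

5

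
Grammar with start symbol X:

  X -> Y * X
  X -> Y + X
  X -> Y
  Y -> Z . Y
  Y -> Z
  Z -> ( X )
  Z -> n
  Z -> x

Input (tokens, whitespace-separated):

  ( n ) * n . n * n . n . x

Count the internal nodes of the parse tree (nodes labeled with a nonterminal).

[X [Y [Z ( [X [Y [Z n]]] )]] * [X [Y [Z n] . [Y [Z n]]] * [X [Y [Z n] . [Y [Z n] . [Y [Z x]]]]]]]

18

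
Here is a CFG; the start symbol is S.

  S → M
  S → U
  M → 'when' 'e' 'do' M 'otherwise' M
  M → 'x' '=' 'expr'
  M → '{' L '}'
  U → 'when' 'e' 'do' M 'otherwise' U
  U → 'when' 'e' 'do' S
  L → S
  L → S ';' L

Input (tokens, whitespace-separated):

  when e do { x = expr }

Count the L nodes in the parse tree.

[S [U when e do [S [M { [L [S [M x = expr]]] }]]]]

1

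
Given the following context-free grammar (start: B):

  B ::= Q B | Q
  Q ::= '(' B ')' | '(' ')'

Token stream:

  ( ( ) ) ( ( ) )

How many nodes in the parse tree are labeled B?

[B [Q ( [B [Q ( )]] )] [B [Q ( [B [Q ( )]] )]]]

4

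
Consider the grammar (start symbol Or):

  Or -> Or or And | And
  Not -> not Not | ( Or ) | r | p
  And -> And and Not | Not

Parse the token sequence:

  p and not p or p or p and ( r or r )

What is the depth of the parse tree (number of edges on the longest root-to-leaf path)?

7

[Or [Or [Or [And [And [Not p]] and [Not not [Not p]]]] or [And [Not p]]] or [And [And [Not p]] and [Not ( [Or [Or [And [Not r]]] or [And [Not r]]] )]]]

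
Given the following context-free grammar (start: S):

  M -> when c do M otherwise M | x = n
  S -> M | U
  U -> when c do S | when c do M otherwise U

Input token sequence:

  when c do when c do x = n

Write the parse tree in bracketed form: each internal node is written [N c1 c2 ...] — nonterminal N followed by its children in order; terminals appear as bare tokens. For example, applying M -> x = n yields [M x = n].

[S [U when c do [S [U when c do [S [M x = n]]]]]]

S
U
when c do S
when c do U
when c do when c do S
when c do when c do M
when c do when c do x = n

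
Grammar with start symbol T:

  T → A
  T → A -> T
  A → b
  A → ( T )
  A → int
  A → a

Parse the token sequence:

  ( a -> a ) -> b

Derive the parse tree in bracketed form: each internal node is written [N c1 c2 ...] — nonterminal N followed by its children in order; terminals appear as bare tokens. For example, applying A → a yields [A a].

[T [A ( [T [A a] -> [T [A a]]] )] -> [T [A b]]]

T
A -> T
( T ) -> T
( A -> T ) -> T
( a -> T ) -> T
( a -> A ) -> T
( a -> a ) -> T
( a -> a ) -> A
( a -> a ) -> b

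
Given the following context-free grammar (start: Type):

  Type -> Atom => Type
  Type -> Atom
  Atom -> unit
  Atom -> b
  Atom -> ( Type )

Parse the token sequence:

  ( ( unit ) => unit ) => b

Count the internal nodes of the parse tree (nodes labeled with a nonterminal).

10

[Type [Atom ( [Type [Atom ( [Type [Atom unit]] )] => [Type [Atom unit]]] )] => [Type [Atom b]]]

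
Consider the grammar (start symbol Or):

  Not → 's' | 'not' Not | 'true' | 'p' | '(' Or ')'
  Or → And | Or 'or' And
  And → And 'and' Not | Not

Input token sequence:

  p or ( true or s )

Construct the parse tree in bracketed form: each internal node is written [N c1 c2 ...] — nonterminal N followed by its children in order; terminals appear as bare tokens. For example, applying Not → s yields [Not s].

Or
Or or And
And or And
Not or And
p or And
p or Not
p or ( Or )
p or ( Or or And )
p or ( And or And )
p or ( Not or And )
p or ( true or And )
p or ( true or Not )
p or ( true or s )

[Or [Or [And [Not p]]] or [And [Not ( [Or [Or [And [Not true]]] or [And [Not s]]] )]]]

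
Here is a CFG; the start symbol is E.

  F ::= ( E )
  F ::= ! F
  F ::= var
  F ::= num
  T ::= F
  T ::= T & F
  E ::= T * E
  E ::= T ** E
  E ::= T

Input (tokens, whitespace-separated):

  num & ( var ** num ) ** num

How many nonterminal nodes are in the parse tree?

[E [T [T [F num]] & [F ( [E [T [F var]] ** [E [T [F num]]]] )]] ** [E [T [F num]]]]

14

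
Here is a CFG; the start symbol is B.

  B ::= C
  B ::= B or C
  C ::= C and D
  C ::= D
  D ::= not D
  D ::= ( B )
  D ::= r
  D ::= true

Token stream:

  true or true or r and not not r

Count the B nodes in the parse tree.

3

[B [B [B [C [D true]]] or [C [D true]]] or [C [C [D r]] and [D not [D not [D r]]]]]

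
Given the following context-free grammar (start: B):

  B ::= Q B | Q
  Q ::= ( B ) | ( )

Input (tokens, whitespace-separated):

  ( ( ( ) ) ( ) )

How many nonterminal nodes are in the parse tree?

[B [Q ( [B [Q ( [B [Q ( )]] )] [B [Q ( )]]] )]]

8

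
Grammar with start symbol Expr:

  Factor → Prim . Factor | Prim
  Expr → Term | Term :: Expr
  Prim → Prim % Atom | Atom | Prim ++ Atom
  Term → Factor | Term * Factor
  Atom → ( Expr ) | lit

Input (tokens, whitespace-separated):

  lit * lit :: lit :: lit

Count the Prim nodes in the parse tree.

4

[Expr [Term [Term [Factor [Prim [Atom lit]]]] * [Factor [Prim [Atom lit]]]] :: [Expr [Term [Factor [Prim [Atom lit]]]] :: [Expr [Term [Factor [Prim [Atom lit]]]]]]]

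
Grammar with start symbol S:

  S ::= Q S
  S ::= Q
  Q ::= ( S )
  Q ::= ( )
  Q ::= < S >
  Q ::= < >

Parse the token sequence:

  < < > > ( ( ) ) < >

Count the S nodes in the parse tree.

5

[S [Q < [S [Q < >]] >] [S [Q ( [S [Q ( )]] )] [S [Q < >]]]]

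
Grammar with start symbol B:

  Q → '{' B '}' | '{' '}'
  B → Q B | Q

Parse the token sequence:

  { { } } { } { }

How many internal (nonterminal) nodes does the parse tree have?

8

[B [Q { [B [Q { }]] }] [B [Q { }] [B [Q { }]]]]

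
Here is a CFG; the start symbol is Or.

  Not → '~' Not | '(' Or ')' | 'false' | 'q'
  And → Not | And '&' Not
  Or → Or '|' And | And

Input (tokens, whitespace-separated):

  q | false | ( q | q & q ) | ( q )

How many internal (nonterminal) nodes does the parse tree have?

[Or [Or [Or [Or [And [Not q]]] | [And [Not false]]] | [And [Not ( [Or [Or [And [Not q]]] | [And [And [Not q]] & [Not q]]] )]]] | [And [Not ( [Or [And [Not q]]] )]]]

23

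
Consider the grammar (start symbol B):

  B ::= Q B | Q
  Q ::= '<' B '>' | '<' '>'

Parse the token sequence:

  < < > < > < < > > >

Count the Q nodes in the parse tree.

5

[B [Q < [B [Q < >] [B [Q < >] [B [Q < [B [Q < >]] >]]]] >]]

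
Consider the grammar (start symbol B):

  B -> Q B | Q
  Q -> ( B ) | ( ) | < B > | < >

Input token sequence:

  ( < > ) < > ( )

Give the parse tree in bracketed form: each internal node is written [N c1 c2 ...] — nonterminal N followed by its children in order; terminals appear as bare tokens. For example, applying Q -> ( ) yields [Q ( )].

B
Q B
( B ) B
( Q ) B
( < > ) B
( < > ) Q B
( < > ) < > B
( < > ) < > Q
( < > ) < > ( )

[B [Q ( [B [Q < >]] )] [B [Q < >] [B [Q ( )]]]]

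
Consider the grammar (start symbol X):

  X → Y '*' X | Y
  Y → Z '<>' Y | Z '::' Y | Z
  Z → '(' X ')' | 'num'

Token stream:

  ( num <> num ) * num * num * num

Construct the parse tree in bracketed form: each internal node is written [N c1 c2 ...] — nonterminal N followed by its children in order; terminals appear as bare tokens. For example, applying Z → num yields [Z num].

[X [Y [Z ( [X [Y [Z num] <> [Y [Z num]]]] )]] * [X [Y [Z num]] * [X [Y [Z num]] * [X [Y [Z num]]]]]]

X
Y * X
Z * X
( X ) * X
( Y ) * X
( Z <> Y ) * X
( num <> Y ) * X
( num <> Z ) * X
( num <> num ) * X
( num <> num ) * Y * X
( num <> num ) * Z * X
( num <> num ) * num * X
( num <> num ) * num * Y * X
( num <> num ) * num * Z * X
( num <> num ) * num * num * X
( num <> num ) * num * num * Y
( num <> num ) * num * num * Z
( num <> num ) * num * num * num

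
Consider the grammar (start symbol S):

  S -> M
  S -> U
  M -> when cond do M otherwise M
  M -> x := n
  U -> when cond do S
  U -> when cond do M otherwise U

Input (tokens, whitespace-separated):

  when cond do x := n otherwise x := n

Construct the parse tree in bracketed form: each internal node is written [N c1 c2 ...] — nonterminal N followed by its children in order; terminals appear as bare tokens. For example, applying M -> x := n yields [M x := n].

S
M
when cond do M otherwise M
when cond do x := n otherwise M
when cond do x := n otherwise x := n

[S [M when cond do [M x := n] otherwise [M x := n]]]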